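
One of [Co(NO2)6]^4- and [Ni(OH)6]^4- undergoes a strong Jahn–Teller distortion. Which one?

[Co(NO2)6]^4-: Summing ligand charges against the −4 overall charge gives an oxidation state of +2 for cobalt. Co sits in group 9, so the d-electron count is 9 − 2 = 7. Nitro (N-bound nitrite) is a strong-field ligand (high in the spectrochemical series) for a first-row metal, so the complex is low-spin. The t₂g⁶e_g¹ (low-spin) configuration has an unevenly filled e_g set; the Jahn–Teller theorem predicts a tetragonal distortion (typically axial elongation) to lift the degeneracy.
[Ni(OH)6]^4-: Each hydroxide is −1; balancing the −4 overall charge requires Ni(II). Ni sits in group 10, so the d-electron count is 10 − 2 = 8. The d⁸ configuration leaves the e_g set evenly filled (or empty) — no strong Jahn–Teller driving force.

[Co(NO2)6]^4-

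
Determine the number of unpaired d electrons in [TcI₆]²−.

Ligand charges: each iodide is −1. With an overall charge of −2 the technetium centre must be in the +4 oxidation state.
Tc sits in group 7, so the d-electron count is 7 − 4 = 3.
In an octahedral field the d³ configuration is t₂g³e_g⁰ (only one arrangement possible), giving 3 unpaired electrons.

3 unpaired electrons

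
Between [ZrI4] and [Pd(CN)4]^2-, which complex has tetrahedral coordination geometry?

For [ZrI4]: Each iodide is −1; balancing the 0 overall charge requires Zr(IV). Zr sits in group 4, so the d-electron count is 4 − 4 = 0. A d⁰ ion has no crystal-field stabilisation preference between square planar and tetrahedral, so four ligands adopt the sterically favoured tetrahedral geometry. → tetrahedral.
For [Pd(CN)4]^2-: Ligand charges: each cyanide is −1. With an overall charge of −2 the palladium centre must be in the +2 oxidation state. Pd sits in group 10, so the d-electron count is 10 − 2 = 8. A 4d d⁸ ion has a large crystal-field splitting; square planar leaves the high-energy d_{x²−y²} orbital empty and maximises CFSE. → square planar.

[ZrI4]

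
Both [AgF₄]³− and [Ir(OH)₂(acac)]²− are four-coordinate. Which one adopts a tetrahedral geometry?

For [AgF₄]³−: Summing ligand charges against the −3 overall charge gives an oxidation state of +1 for silver. Ag sits in group 11, so the d-electron count is 11 − 1 = 10. A d¹⁰ ion has no crystal-field stabilisation preference between square planar and tetrahedral, so four ligands adopt the sterically favoured tetrahedral geometry. → tetrahedral.
For [Ir(OH)₂(acac)]²−: Summing ligand charges against the −2 overall charge gives an oxidation state of +1 for iridium. Iridium is a group-9 element; Ir(I) is therefore d⁸. A 5d d⁸ ion has a large crystal-field splitting; square planar leaves the high-energy d_{x²−y²} orbital empty and maximises CFSE. → square planar.

[AgF₄]³−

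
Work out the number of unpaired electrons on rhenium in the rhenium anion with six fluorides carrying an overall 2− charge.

Ligand charges: each fluoride is −1. With an overall charge of −2 the rhenium centre must be in the +4 oxidation state.
Group 7 minus oxidation state 4 gives a d³ configuration.
In an octahedral field the d³ configuration is t₂g³e_g⁰ (only one arrangement possible), giving 3 unpaired electrons.

3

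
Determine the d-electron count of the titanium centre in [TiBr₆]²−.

d0

Summing ligand charges against the −2 overall charge gives an oxidation state of +4 for titanium.
Ti sits in group 4, so the d-electron count is 4 − 4 = 0.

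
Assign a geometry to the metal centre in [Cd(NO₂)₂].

linear

Ligand charges: each nitro (N-bound nitrite) is −1. With an overall charge of 0 the cadmium centre must be in the +2 oxidation state.
Group 12 minus oxidation state 2 gives a d¹⁰ configuration.
Coordination number: 2.
A d¹⁰ ion with only two ligands adopts a linear arrangement (sp hybridisation; no CFSE preference).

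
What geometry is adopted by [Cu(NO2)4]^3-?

tetrahedral

Summing ligand charges against the −3 overall charge gives an oxidation state of +1 for copper.
Group 11 minus oxidation state 1 gives a d¹⁰ configuration.
With 4 monodentate ligands the coordination number is 4.
A d¹⁰ ion has no crystal-field stabilisation preference between square planar and tetrahedral, so four ligands adopt the sterically favoured tetrahedral geometry.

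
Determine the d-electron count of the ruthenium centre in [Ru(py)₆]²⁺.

Pyridine is neutral; balancing the +2 overall charge requires Ru(II).
Ruthenium is a group-8 element; Ru(II) is therefore d⁶.

d6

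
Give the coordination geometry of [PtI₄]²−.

Each iodide is −1; balancing the −2 overall charge requires Pt(II).
Platinum is a group-10 element; Pt(II) is therefore d⁸.
Coordination number: 4.
A 5d d⁸ ion has a large crystal-field splitting; square planar leaves the high-energy d_{x²−y²} orbital empty and maximises CFSE.

square planar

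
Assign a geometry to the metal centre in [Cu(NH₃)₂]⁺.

linear

Summing ligand charges against the +1 overall charge gives an oxidation state of +1 for copper.
Cu sits in group 11, so the d-electron count is 11 − 1 = 10.
With 2 monodentate ligands the coordination number is 2.
A d¹⁰ ion with only two ligands adopts a linear arrangement (sp hybridisation; no CFSE preference).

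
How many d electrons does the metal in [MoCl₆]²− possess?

Each chloride is −1; balancing the −2 overall charge requires Mo(IV).
Mo sits in group 6, so the d-electron count is 6 − 4 = 2.

d²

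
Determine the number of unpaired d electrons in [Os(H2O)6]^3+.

1 unpaired electron

Water is neutral; balancing the +3 overall charge requires Os(III).
Osmium is a group-8 element; Os(III) is therefore d⁵.
The spin state decides the count: a 5d ion has a large Δₒ and is invariably low-spin.
An octahedral low-spin d⁵ ion is t₂g⁵e_g⁰, giving 1 unpaired electron.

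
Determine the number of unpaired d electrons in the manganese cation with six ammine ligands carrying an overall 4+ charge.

3 unpaired electrons

Ligand charges: ammonia is neutral. With an overall charge of +4 the manganese centre must be in the +4 oxidation state.
Group 7 minus oxidation state 4 gives a d³ configuration.
In an octahedral field the d³ configuration is t₂g³e_g⁰ (only one arrangement possible), giving 3 unpaired electrons.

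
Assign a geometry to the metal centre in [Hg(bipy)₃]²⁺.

Summing ligand charges against the +2 overall charge gives an oxidation state of +2 for mercury.
Hg sits in group 12, so the d-electron count is 12 − 2 = 10.
Counting donor atoms: 3×2,2′-bipyridine (bidentate) → 6 donors. Coordination number = 6.
Six donors around a single metal centre give an octahedral coordination sphere.

octahedral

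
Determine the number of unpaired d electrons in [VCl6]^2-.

1 unpaired electron

Ligand charges: each chloride is −1. With an overall charge of −2 the vanadium centre must be in the +4 oxidation state.
Group 5 minus oxidation state 4 gives a d¹ configuration.
In an octahedral field the d¹ configuration is t₂g¹e_g⁰ (only one arrangement possible), giving 1 unpaired electron.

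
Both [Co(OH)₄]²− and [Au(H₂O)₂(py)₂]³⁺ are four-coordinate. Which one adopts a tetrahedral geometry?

For [Co(OH)₄]²−: Ligand charges: each hydroxide is −1. With an overall charge of −2 the cobalt centre must be in the +2 oxidation state. Group 9 minus oxidation state 2 gives a d⁷ configuration. For a high-spin 3d d⁷ ion with weak-field ligands the small Δₜ gives little square-planar CFSE advantage, so four ligands adopt the sterically favoured tetrahedral geometry. → tetrahedral.
For [Au(H₂O)₂(py)₂]³⁺: Summing ligand charges against the +3 overall charge gives an oxidation state of +3 for gold. Gold is a group-11 element; Au(III) is therefore d⁸. A 5d d⁸ ion has a large crystal-field splitting; square planar leaves the high-energy d_{x²−y²} orbital empty and maximises CFSE. → square planar.

[Co(OH)₄]²−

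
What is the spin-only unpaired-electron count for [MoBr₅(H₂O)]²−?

3 unpaired electrons

Each bromide is −1; water is neutral; balancing the −2 overall charge requires Mo(III).
Group 6 minus oxidation state 3 gives a d³ configuration.
In an octahedral field the d³ configuration is t₂g³e_g⁰ (only one arrangement possible), giving 3 unpaired electrons.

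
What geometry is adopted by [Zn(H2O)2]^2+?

Summing ligand charges against the +2 overall charge gives an oxidation state of +2 for zinc.
Zn sits in group 12, so the d-electron count is 12 − 2 = 10.
With 2 monodentate ligands the coordination number is 2.
A d¹⁰ ion with only two ligands adopts a linear arrangement (sp hybridisation; no CFSE preference).

linear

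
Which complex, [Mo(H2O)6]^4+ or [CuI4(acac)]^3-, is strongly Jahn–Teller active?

[CuI4(acac)]^3-

[Mo(H2O)6]^4+: Ligand charges: water is neutral. With an overall charge of +4 the molybdenum centre must be in the +4 oxidation state. Molybdenum is a group-6 element; Mo(IV) is therefore d². The d² configuration leaves the e_g set evenly filled (or empty) — no strong Jahn–Teller driving force.
[CuI4(acac)]^3-: Summing ligand charges against the −3 overall charge gives an oxidation state of +2 for copper. Copper is a group-11 element; Cu(II) is therefore d⁹. The t₂g⁶e_g³ configuration has an unevenly filled e_g set; the Jahn–Teller theorem predicts a tetragonal distortion (typically axial elongation) to lift the degeneracy.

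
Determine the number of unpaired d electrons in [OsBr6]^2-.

2

Each bromide is −1; balancing the −2 overall charge requires Os(IV).
Os sits in group 8, so the d-electron count is 8 − 4 = 4.
The spin state decides the count: a 5d ion has a large Δₒ and is invariably low-spin.
An octahedral low-spin d⁴ ion is t₂g⁴e_g⁰, giving 2 unpaired electrons.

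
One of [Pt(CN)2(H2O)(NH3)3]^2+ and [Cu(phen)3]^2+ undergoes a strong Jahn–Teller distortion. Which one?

[Cu(phen)3]^2+

[Pt(CN)2(H2O)(NH3)3]^2+: Ligand charges: each cyanide is −1; water is neutral; ammonia is neutral. With an overall charge of +2 the platinum centre must be in the +4 oxidation state. Platinum is a group-10 element; Pt(IV) is therefore d⁶. A 5d ion has a large Δₒ and is invariably low-spin. The d⁶ configuration leaves the e_g set evenly filled (or empty) — no strong Jahn–Teller driving force.
[Cu(phen)3]^2+: Ligand charges: 1,10-phenanthroline is neutral. With an overall charge of +2 the copper centre must be in the +2 oxidation state. Group 11 minus oxidation state 2 gives a d⁹ configuration. The t₂g⁶e_g³ configuration has an unevenly filled e_g set; the Jahn–Teller theorem predicts a tetragonal distortion (typically axial elongation) to lift the degeneracy.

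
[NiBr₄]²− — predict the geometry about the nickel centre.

Each bromide is −1; balancing the −2 overall charge requires Ni(II).
Nickel is a group-10 element; Ni(II) is therefore d⁸.
Coordination number: 4.
Bromide is a weak-field ligand.
With weak-field ligands the CFSE gain from square planar is small, so a 3d d⁸ ion takes the sterically preferred tetrahedral geometry.

tetrahedral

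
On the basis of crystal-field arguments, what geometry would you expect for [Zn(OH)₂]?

Each hydroxide is −1; balancing the 0 overall charge requires Zn(II).
Zn sits in group 12, so the d-electron count is 12 − 2 = 10.
With 2 monodentate ligands the coordination number is 2.
A d¹⁰ ion with only two ligands adopts a linear arrangement (sp hybridisation; no CFSE preference).

linear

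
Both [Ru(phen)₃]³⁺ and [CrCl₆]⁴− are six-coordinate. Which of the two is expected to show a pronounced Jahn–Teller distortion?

[Ru(phen)₃]³⁺: Summing ligand charges against the +3 overall charge gives an oxidation state of +3 for ruthenium. Ru sits in group 8, so the d-electron count is 8 − 3 = 5. A 4d ion has a large Δₒ and is invariably low-spin. The d⁵ configuration leaves the e_g set evenly filled (or empty) — no strong Jahn–Teller driving force.
[CrCl₆]⁴−: Ligand charges: each chloride is −1. With an overall charge of −4 the chromium centre must be in the +2 oxidation state. Cr sits in group 6, so the d-electron count is 6 − 2 = 4. Chloride is a weak-field ligand for a first-row metal, so the complex is high-spin. The t₂g³e_g¹ (high-spin) configuration has an unevenly filled e_g set; the Jahn–Teller theorem predicts a tetragonal distortion (typically axial elongation) to lift the degeneracy.

[CrCl₆]⁴−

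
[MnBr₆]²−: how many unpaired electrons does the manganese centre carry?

3 unpaired electrons

Ligand charges: each bromide is −1. With an overall charge of −2 the manganese centre must be in the +4 oxidation state.
Mn sits in group 7, so the d-electron count is 7 − 4 = 3.
In an octahedral field the d³ configuration is t₂g³e_g⁰ (only one arrangement possible), giving 3 unpaired electrons.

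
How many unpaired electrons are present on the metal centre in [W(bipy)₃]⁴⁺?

Ligand charges: 2,2′-bipyridine is neutral. With an overall charge of +4 the tungsten centre must be in the +4 oxidation state.
Tungsten is a group-6 element; W(IV) is therefore d².
Counting donor atoms: 3×2,2′-bipyridine (bidentate) → 6 donors. Coordination number = 6.
In an octahedral field the d² configuration is t₂g²e_g⁰ (only one arrangement possible), giving 2 unpaired electrons.

2 unpaired electrons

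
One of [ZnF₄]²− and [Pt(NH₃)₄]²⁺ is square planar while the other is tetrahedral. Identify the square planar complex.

For [ZnF₄]²−: Ligand charges: each fluoride is −1. With an overall charge of −2 the zinc centre must be in the +2 oxidation state. Zinc is a group-12 element; Zn(II) is therefore d¹⁰. A d¹⁰ ion has no crystal-field stabilisation preference between square planar and tetrahedral, so four ligands adopt the sterically favoured tetrahedral geometry. → tetrahedral.
For [Pt(NH₃)₄]²⁺: Summing ligand charges against the +2 overall charge gives an oxidation state of +2 for platinum. Pt sits in group 10, so the d-electron count is 10 − 2 = 8. A 5d d⁸ ion has a large crystal-field splitting; square planar leaves the high-energy d_{x²−y²} orbital empty and maximises CFSE. → square planar.

[Pt(NH₃)₄]²⁺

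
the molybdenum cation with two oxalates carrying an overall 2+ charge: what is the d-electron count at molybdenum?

d0

Ligand charges: each oxalate is −2. With an overall charge of +2 the molybdenum centre must be in the +6 oxidation state.
Mo sits in group 6, so the d-electron count is 6 − 6 = 0.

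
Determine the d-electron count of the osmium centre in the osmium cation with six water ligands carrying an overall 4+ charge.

d4

Water is neutral; balancing the +4 overall charge requires Os(IV).
Group 8 minus oxidation state 4 gives a d⁴ configuration.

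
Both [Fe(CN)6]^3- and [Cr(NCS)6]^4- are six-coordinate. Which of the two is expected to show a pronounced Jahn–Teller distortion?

[Fe(CN)6]^3-: Each cyanide is −1; balancing the −3 overall charge requires Fe(III). Iron is a group-8 element; Fe(III) is therefore d⁵. Cyanide is a strong-field ligand (high in the spectrochemical series) for a first-row metal, so the complex is low-spin. The d⁵ configuration leaves the e_g set evenly filled (or empty) — no strong Jahn–Teller driving force.
[Cr(NCS)6]^4-: Each isothiocyanate is −1; balancing the −4 overall charge requires Cr(II). Group 6 minus oxidation state 2 gives a d⁴ configuration. Isothiocyanate is a weak-field ligand for a first-row metal, so the complex is high-spin. The t₂g³e_g¹ (high-spin) configuration has an unevenly filled e_g set; the Jahn–Teller theorem predicts a tetragonal distortion (typically axial elongation) to lift the degeneracy.

[Cr(NCS)6]^4-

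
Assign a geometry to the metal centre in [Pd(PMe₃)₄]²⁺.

Summing ligand charges against the +2 overall charge gives an oxidation state of +2 for palladium.
Group 10 minus oxidation state 2 gives a d⁸ configuration.
Coordination number: 4.
A 4d d⁸ ion has a large crystal-field splitting; square planar leaves the high-energy d_{x²−y²} orbital empty and maximises CFSE.

square planar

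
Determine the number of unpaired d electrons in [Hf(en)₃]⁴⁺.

0

Summing ligand charges against the +4 overall charge gives an oxidation state of +4 for hafnium.
Hf sits in group 4, so the d-electron count is 4 − 4 = 0.
Counting donor atoms: 3×ethylenediamine (bidentate) → 6 donors. Coordination number = 6.
In an octahedral field the d⁰ configuration is t₂g⁰e_g⁰, giving 0 unpaired electrons.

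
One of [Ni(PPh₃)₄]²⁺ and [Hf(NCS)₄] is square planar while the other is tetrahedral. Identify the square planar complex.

[Ni(PPh₃)₄]²⁺

For [Ni(PPh₃)₄]²⁺: Summing ligand charges against the +2 overall charge gives an oxidation state of +2 for nickel. Nickel is a group-10 element; Ni(II) is therefore d⁸. Triphenylphosphine is a strong-field ligand (high in the spectrochemical series). A 3d d⁸ ion with strong-field ligands gains enough CFSE to favour square planar over tetrahedral. → square planar.
For [Hf(NCS)₄]: Summing ligand charges against the 0 overall charge gives an oxidation state of +4 for hafnium. Hf sits in group 4, so the d-electron count is 4 − 4 = 0. A d⁰ ion has no crystal-field stabilisation preference between square planar and tetrahedral, so four ligands adopt the sterically favoured tetrahedral geometry. → tetrahedral.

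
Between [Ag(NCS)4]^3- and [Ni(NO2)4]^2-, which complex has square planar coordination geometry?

[Ni(NO2)4]^2-

For [Ag(NCS)4]^3-: Summing ligand charges against the −3 overall charge gives an oxidation state of +1 for silver. Ag sits in group 11, so the d-electron count is 11 − 1 = 10. A d¹⁰ ion has no crystal-field stabilisation preference between square planar and tetrahedral, so four ligands adopt the sterically favoured tetrahedral geometry. → tetrahedral.
For [Ni(NO2)4]^2-: Each nitro (N-bound nitrite) is −1; balancing the −2 overall charge requires Ni(II). Group 10 minus oxidation state 2 gives a d⁸ configuration. Nitro (N-bound nitrite) is a strong-field ligand (high in the spectrochemical series). A 3d d⁸ ion with strong-field ligands gains enough CFSE to favour square planar over tetrahedral. → square planar.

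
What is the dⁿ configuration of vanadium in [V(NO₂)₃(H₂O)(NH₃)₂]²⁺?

Ligand charges: each nitro (N-bound nitrite) is −1; water is neutral; ammonia is neutral. With an overall charge of +2 the vanadium centre must be in the +5 oxidation state.
Group 5 minus oxidation state 5 gives a d⁰ configuration.

d⁰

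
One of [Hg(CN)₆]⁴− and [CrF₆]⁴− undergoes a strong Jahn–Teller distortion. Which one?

[CrF₆]⁴−

[Hg(CN)₆]⁴−: Ligand charges: each cyanide is −1. With an overall charge of −4 the mercury centre must be in the +2 oxidation state. Mercury is a group-12 element; Hg(II) is therefore d¹⁰. The d¹⁰ configuration leaves the e_g set evenly filled (or empty) — no strong Jahn–Teller driving force.
[CrF₆]⁴−: Ligand charges: each fluoride is −1. With an overall charge of −4 the chromium centre must be in the +2 oxidation state. Chromium is a group-6 element; Cr(II) is therefore d⁴. Fluoride is a weak-field ligand for a first-row metal, so the complex is high-spin. The t₂g³e_g¹ (high-spin) configuration has an unevenly filled e_g set; the Jahn–Teller theorem predicts a tetragonal distortion (typically axial elongation) to lift the degeneracy.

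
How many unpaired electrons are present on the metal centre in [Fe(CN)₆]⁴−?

Ligand charges: each cyanide is −1. With an overall charge of −4 the iron centre must be in the +2 oxidation state.
Fe sits in group 8, so the d-electron count is 8 − 2 = 6.
The spin state decides the count: Cyanide is a strong-field ligand (high in the spectrochemical series) for a first-row metal, so the complex is low-spin.
An octahedral low-spin d⁶ ion is t₂g⁶e_g⁰, giving 0 unpaired electrons.

0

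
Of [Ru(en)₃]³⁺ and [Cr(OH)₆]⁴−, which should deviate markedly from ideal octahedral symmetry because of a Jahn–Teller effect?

[Ru(en)₃]³⁺: Ethylenediamine is neutral; balancing the +3 overall charge requires Ru(III). Ruthenium is a group-8 element; Ru(III) is therefore d⁵. A 4d ion has a large Δₒ and is invariably low-spin. The d⁵ configuration leaves the e_g set evenly filled (or empty) — no strong Jahn–Teller driving force.
[Cr(OH)₆]⁴−: Ligand charges: each hydroxide is −1. With an overall charge of −4 the chromium centre must be in the +2 oxidation state. Group 6 minus oxidation state 2 gives a d⁴ configuration. Hydroxide is a weak-field ligand for a first-row metal, so the complex is high-spin. The t₂g³e_g¹ (high-spin) configuration has an unevenly filled e_g set; the Jahn–Teller theorem predicts a tetragonal distortion (typically axial elongation) to lift the degeneracy.

[Cr(OH)₆]⁴−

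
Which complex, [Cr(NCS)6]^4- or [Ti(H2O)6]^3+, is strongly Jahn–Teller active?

[Cr(NCS)6]^4-

[Cr(NCS)6]^4-: Summing ligand charges against the −4 overall charge gives an oxidation state of +2 for chromium. Group 6 minus oxidation state 2 gives a d⁴ configuration. Isothiocyanate is a weak-field ligand for a first-row metal, so the complex is high-spin. The t₂g³e_g¹ (high-spin) configuration has an unevenly filled e_g set; the Jahn–Teller theorem predicts a tetragonal distortion (typically axial elongation) to lift the degeneracy.
[Ti(H2O)6]^3+: Summing ligand charges against the +3 overall charge gives an oxidation state of +3 for titanium. Titanium is a group-4 element; Ti(III) is therefore d¹. The d¹ configuration leaves the e_g set evenly filled (or empty) — no strong Jahn–Teller driving force.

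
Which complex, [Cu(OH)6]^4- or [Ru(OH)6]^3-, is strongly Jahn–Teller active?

[Cu(OH)6]^4-: Ligand charges: each hydroxide is −1. With an overall charge of −4 the copper centre must be in the +2 oxidation state. Cu sits in group 11, so the d-electron count is 11 − 2 = 9. The t₂g⁶e_g³ configuration has an unevenly filled e_g set; the Jahn–Teller theorem predicts a tetragonal distortion (typically axial elongation) to lift the degeneracy.
[Ru(OH)6]^3-: Each hydroxide is −1; balancing the −3 overall charge requires Ru(III). Ru sits in group 8, so the d-electron count is 8 − 3 = 5. A 4d ion has a large Δₒ and is invariably low-spin. The d⁵ configuration leaves the e_g set evenly filled (or empty) — no strong Jahn–Teller driving force.

[Cu(OH)6]^4-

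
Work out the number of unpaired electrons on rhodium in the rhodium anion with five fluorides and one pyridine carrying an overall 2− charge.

Summing ligand charges against the −2 overall charge gives an oxidation state of +3 for rhodium.
Rhodium is a group-9 element; Rh(III) is therefore d⁶.
The spin state decides the count: a 4d ion has a large Δₒ and is invariably low-spin.
An octahedral low-spin d⁶ ion is t₂g⁶e_g⁰, giving 0 unpaired electrons.

0 unpaired electrons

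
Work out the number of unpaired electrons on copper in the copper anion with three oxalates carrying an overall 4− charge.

1 unpaired electron

Ligand charges: each oxalate is −2. With an overall charge of −4 the copper centre must be in the +2 oxidation state.
Group 11 minus oxidation state 2 gives a d⁹ configuration.
Counting donor atoms: 3×oxalate (bidentate) → 6 donors. Coordination number = 6.
In an octahedral field the d⁹ configuration is t₂g⁶e_g³ (only one arrangement possible), giving 1 unpaired electron.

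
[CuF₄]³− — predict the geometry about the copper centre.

tetrahedral

Summing ligand charges against the −3 overall charge gives an oxidation state of +1 for copper.
Group 11 minus oxidation state 1 gives a d¹⁰ configuration.
With 4 monodentate ligands the coordination number is 4.
A d¹⁰ ion has no crystal-field stabilisation preference between square planar and tetrahedral, so four ligands adopt the sterically favoured tetrahedral geometry.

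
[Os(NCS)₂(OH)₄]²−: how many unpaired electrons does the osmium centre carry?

2 unpaired electrons

Summing ligand charges against the −2 overall charge gives an oxidation state of +4 for osmium.
Os sits in group 8, so the d-electron count is 8 − 4 = 4.
The spin state decides the count: a 5d ion has a large Δₒ and is invariably low-spin.
An octahedral low-spin d⁴ ion is t₂g⁴e_g⁰, giving 2 unpaired electrons.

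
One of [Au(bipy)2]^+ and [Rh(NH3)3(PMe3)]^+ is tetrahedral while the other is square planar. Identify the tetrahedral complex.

[Au(bipy)2]^+

For [Au(bipy)2]^+: Ligand charges: 2,2′-bipyridine is neutral. With an overall charge of +1 the gold centre must be in the +1 oxidation state. Gold is a group-11 element; Au(I) is therefore d¹⁰. A d¹⁰ ion has no crystal-field stabilisation preference between square planar and tetrahedral, so four ligands adopt the sterically favoured tetrahedral geometry. → tetrahedral.
For [Rh(NH3)3(PMe3)]^+: Ammonia is neutral; trimethylphosphine is neutral; balancing the +1 overall charge requires Rh(I). Rh sits in group 9, so the d-electron count is 9 − 1 = 8. A 4d d⁸ ion has a large crystal-field splitting; square planar leaves the high-energy d_{x²−y²} orbital empty and maximises CFSE. → square planar.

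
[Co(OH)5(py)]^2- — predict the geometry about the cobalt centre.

octahedral

Each hydroxide is −1; pyridine is neutral; balancing the −2 overall charge requires Co(III).
Co sits in group 9, so the d-electron count is 9 − 3 = 6.
With 6 monodentate ligands the coordination number is 6.
Six donors around a single metal centre give an octahedral coordination sphere.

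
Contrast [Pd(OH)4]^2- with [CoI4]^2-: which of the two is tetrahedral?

[CoI4]^2-

For [Pd(OH)4]^2-: Ligand charges: each hydroxide is −1. With an overall charge of −2 the palladium centre must be in the +2 oxidation state. Pd sits in group 10, so the d-electron count is 10 − 2 = 8. A 4d d⁸ ion has a large crystal-field splitting; square planar leaves the high-energy d_{x²−y²} orbital empty and maximises CFSE. → square planar.
For [CoI4]^2-: Ligand charges: each iodide is −1. With an overall charge of −2 the cobalt centre must be in the +2 oxidation state. Cobalt is a group-9 element; Co(II) is therefore d⁷. For a high-spin 3d d⁷ ion with weak-field ligands the small Δₜ gives little square-planar CFSE advantage, so four ligands adopt the sterically favoured tetrahedral geometry. → tetrahedral.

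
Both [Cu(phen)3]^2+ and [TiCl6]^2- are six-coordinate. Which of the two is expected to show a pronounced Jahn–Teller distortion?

[Cu(phen)3]^2+: 1,10-phenanthroline is neutral; balancing the +2 overall charge requires Cu(II). Group 11 minus oxidation state 2 gives a d⁹ configuration. The t₂g⁶e_g³ configuration has an unevenly filled e_g set; the Jahn–Teller theorem predicts a tetragonal distortion (typically axial elongation) to lift the degeneracy.
[TiCl6]^2-: Each chloride is −1; balancing the −2 overall charge requires Ti(IV). Group 4 minus oxidation state 4 gives a d⁰ configuration. The d⁰ configuration leaves the e_g set evenly filled (or empty) — no strong Jahn–Teller driving force.

[Cu(phen)3]^2+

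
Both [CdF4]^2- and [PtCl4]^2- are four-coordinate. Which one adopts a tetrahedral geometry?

[CdF4]^2-

For [CdF4]^2-: Summing ligand charges against the −2 overall charge gives an oxidation state of +2 for cadmium. Cd sits in group 12, so the d-electron count is 12 − 2 = 10. A d¹⁰ ion has no crystal-field stabilisation preference between square planar and tetrahedral, so four ligands adopt the sterically favoured tetrahedral geometry. → tetrahedral.
For [PtCl4]^2-: Each chloride is −1; balancing the −2 overall charge requires Pt(II). Platinum is a group-10 element; Pt(II) is therefore d⁸. A 5d d⁸ ion has a large crystal-field splitting; square planar leaves the high-energy d_{x²−y²} orbital empty and maximises CFSE. → square planar.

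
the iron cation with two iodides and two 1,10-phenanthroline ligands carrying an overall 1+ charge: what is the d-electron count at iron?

Each iodide is −1; 1,10-phenanthroline is neutral; balancing the +1 overall charge requires Fe(III).
Fe sits in group 8, so the d-electron count is 8 − 3 = 5.

d5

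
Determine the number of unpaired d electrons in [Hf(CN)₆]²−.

Ligand charges: each cyanide is −1. With an overall charge of −2 the hafnium centre must be in the +4 oxidation state.
Group 4 minus oxidation state 4 gives a d⁰ configuration.
In an octahedral field the d⁰ configuration is t₂g⁰e_g⁰, giving 0 unpaired electrons.

0 unpaired electrons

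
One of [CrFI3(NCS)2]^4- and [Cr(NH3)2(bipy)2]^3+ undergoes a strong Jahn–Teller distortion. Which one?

[CrFI3(NCS)2]^4-: Ligand charges: each fluoride is −1; each iodide is −1; each isothiocyanate is −1. With an overall charge of −4 the chromium centre must be in the +2 oxidation state. Cr sits in group 6, so the d-electron count is 6 − 2 = 4. Fluoride, iodide, and isothiocyanate are weak-field ligands for a first-row metal, so the complex is high-spin. The t₂g³e_g¹ (high-spin) configuration has an unevenly filled e_g set; the Jahn–Teller theorem predicts a tetragonal distortion (typically axial elongation) to lift the degeneracy.
[Cr(NH3)2(bipy)2]^3+: Ligand charges: ammonia is neutral; 2,2′-bipyridine is neutral. With an overall charge of +3 the chromium centre must be in the +3 oxidation state. Chromium is a group-6 element; Cr(III) is therefore d³. The d³ configuration leaves the e_g set evenly filled (or empty) — no strong Jahn–Teller driving force.

[CrFI3(NCS)2]^4-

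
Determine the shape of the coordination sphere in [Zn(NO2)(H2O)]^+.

linear

Summing ligand charges against the +1 overall charge gives an oxidation state of +2 for zinc.
Zinc is a group-12 element; Zn(II) is therefore d¹⁰.
Coordination number: 2.
A d¹⁰ ion with only two ligands adopts a linear arrangement (sp hybridisation; no CFSE preference).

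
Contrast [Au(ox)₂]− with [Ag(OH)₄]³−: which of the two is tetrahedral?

For [Au(ox)₂]−: Each oxalate is −2; balancing the −1 overall charge requires Au(III). Gold is a group-11 element; Au(III) is therefore d⁸. A 5d d⁸ ion has a large crystal-field splitting; square planar leaves the high-energy d_{x²−y²} orbital empty and maximises CFSE. → square planar.
For [Ag(OH)₄]³−: Summing ligand charges against the −3 overall charge gives an oxidation state of +1 for silver. Ag sits in group 11, so the d-electron count is 11 − 1 = 10. A d¹⁰ ion has no crystal-field stabilisation preference between square planar and tetrahedral, so four ligands adopt the sterically favoured tetrahedral geometry. → tetrahedral.

[Ag(OH)₄]³−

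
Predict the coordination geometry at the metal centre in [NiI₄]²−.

tetrahedral

Ligand charges: each iodide is −1. With an overall charge of −2 the nickel centre must be in the +2 oxidation state.
Ni sits in group 10, so the d-electron count is 10 − 2 = 8.
With 4 monodentate ligands the coordination number is 4.
Iodide is a weak-field ligand.
With weak-field ligands the CFSE gain from square planar is small, so a 3d d⁸ ion takes the sterically preferred tetrahedral geometry.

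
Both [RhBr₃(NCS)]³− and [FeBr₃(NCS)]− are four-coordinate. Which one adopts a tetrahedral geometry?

[FeBr₃(NCS)]−

For [RhBr₃(NCS)]³−: Ligand charges: each bromide is −1; each isothiocyanate is −1. With an overall charge of −3 the rhodium centre must be in the +1 oxidation state. Rh sits in group 9, so the d-electron count is 9 − 1 = 8. A 4d d⁸ ion has a large crystal-field splitting; square planar leaves the high-energy d_{x²−y²} orbital empty and maximises CFSE. → square planar.
For [FeBr₃(NCS)]−: Each bromide is −1; each isothiocyanate is −1; balancing the −1 overall charge requires Fe(III). Fe sits in group 8, so the d-electron count is 8 − 3 = 5. A high-spin d⁵ ion has zero CFSE in either geometry, so four ligands adopt the sterically favoured tetrahedral geometry. → tetrahedral.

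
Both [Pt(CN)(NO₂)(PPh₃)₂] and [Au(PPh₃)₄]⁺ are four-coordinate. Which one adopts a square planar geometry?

For [Pt(CN)(NO₂)(PPh₃)₂]: Ligand charges: each cyanide is −1; each nitro (N-bound nitrite) is −1; triphenylphosphine is neutral. With an overall charge of 0 the platinum centre must be in the +2 oxidation state. Group 10 minus oxidation state 2 gives a d⁸ configuration. A 5d d⁸ ion has a large crystal-field splitting; square planar leaves the high-energy d_{x²−y²} orbital empty and maximises CFSE. → square planar.
For [Au(PPh₃)₄]⁺: Ligand charges: triphenylphosphine is neutral. With an overall charge of +1 the gold centre must be in the +1 oxidation state. Au sits in group 11, so the d-electron count is 11 − 1 = 10. A d¹⁰ ion has no crystal-field stabilisation preference between square planar and tetrahedral, so four ligands adopt the sterically favoured tetrahedral geometry. → tetrahedral.

[Pt(CN)(NO₂)(PPh₃)₂]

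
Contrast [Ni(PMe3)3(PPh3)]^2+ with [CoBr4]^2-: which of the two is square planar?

For [Ni(PMe3)3(PPh3)]^2+: Ligand charges: trimethylphosphine is neutral; triphenylphosphine is neutral. With an overall charge of +2 the nickel centre must be in the +2 oxidation state. Ni sits in group 10, so the d-electron count is 10 − 2 = 8. Trimethylphosphine and triphenylphosphine are strong-field ligands (high in the spectrochemical series). A 3d d⁸ ion with strong-field ligands gains enough CFSE to favour square planar over tetrahedral. → square planar.
For [CoBr4]^2-: Each bromide is −1; balancing the −2 overall charge requires Co(II). Co sits in group 9, so the d-electron count is 9 − 2 = 7. For a high-spin 3d d⁷ ion with weak-field ligands the small Δₜ gives little square-planar CFSE advantage, so four ligands adopt the sterically favoured tetrahedral geometry. → tetrahedral.

[Ni(PMe3)3(PPh3)]^2+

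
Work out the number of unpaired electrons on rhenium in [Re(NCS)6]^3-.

Each isothiocyanate is −1; balancing the −3 overall charge requires Re(III).
Re sits in group 7, so the d-electron count is 7 − 3 = 4.
The spin state decides the count: a 5d ion has a large Δₒ and is invariably low-spin.
An octahedral low-spin d⁴ ion is t₂g⁴e_g⁰, giving 2 unpaired electrons.

2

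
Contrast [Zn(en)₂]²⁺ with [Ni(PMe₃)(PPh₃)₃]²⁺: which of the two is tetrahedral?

[Zn(en)₂]²⁺

For [Zn(en)₂]²⁺: Ethylenediamine is neutral; balancing the +2 overall charge requires Zn(II). Group 12 minus oxidation state 2 gives a d¹⁰ configuration. A d¹⁰ ion has no crystal-field stabilisation preference between square planar and tetrahedral, so four ligands adopt the sterically favoured tetrahedral geometry. → tetrahedral.
For [Ni(PMe₃)(PPh₃)₃]²⁺: Trimethylphosphine is neutral; triphenylphosphine is neutral; balancing the +2 overall charge requires Ni(II). Nickel is a group-10 element; Ni(II) is therefore d⁸. Trimethylphosphine and triphenylphosphine are strong-field ligands (high in the spectrochemical series). A 3d d⁸ ion with strong-field ligands gains enough CFSE to favour square planar over tetrahedral. → square planar.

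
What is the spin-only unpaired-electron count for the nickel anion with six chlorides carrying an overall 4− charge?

Each chloride is −1; balancing the −4 overall charge requires Ni(II).
Group 10 minus oxidation state 2 gives a d⁸ configuration.
In an octahedral field the d⁸ configuration is t₂g⁶e_g² (only one arrangement possible), giving 2 unpaired electrons.

2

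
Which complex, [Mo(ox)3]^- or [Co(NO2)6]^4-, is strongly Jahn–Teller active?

[Mo(ox)3]^-: Ligand charges: each oxalate is −2. With an overall charge of −1 the molybdenum centre must be in the +5 oxidation state. Group 6 minus oxidation state 5 gives a d¹ configuration. The d¹ configuration leaves the e_g set evenly filled (or empty) — no strong Jahn–Teller driving force.
[Co(NO2)6]^4-: Ligand charges: each nitro (N-bound nitrite) is −1. With an overall charge of −4 the cobalt centre must be in the +2 oxidation state. Co sits in group 9, so the d-electron count is 9 − 2 = 7. Nitro (N-bound nitrite) is a strong-field ligand (high in the spectrochemical series) for a first-row metal, so the complex is low-spin. The t₂g⁶e_g¹ (low-spin) configuration has an unevenly filled e_g set; the Jahn–Teller theorem predicts a tetragonal distortion (typically axial elongation) to lift the degeneracy.

[Co(NO2)6]^4-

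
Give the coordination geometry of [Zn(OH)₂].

Summing ligand charges against the 0 overall charge gives an oxidation state of +2 for zinc.
Group 12 minus oxidation state 2 gives a d¹⁰ configuration.
With 2 monodentate ligands the coordination number is 2.
A d¹⁰ ion with only two ligands adopts a linear arrangement (sp hybridisation; no CFSE preference).

linear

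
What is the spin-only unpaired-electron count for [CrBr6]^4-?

Each bromide is −1; balancing the −4 overall charge requires Cr(II).
Chromium is a group-6 element; Cr(II) is therefore d⁴.
The spin state decides the count: Bromide is a weak-field ligand for a first-row metal, so the complex is high-spin.
An octahedral high-spin d⁴ ion is t₂g³e_g¹, giving 4 unpaired electrons.

4 unpaired electrons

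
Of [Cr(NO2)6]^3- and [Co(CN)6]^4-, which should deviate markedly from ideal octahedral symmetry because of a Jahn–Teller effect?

[Co(CN)6]^4-

[Cr(NO2)6]^3-: Each nitro (N-bound nitrite) is −1; balancing the −3 overall charge requires Cr(III). Cr sits in group 6, so the d-electron count is 6 − 3 = 3. The d³ configuration leaves the e_g set evenly filled (or empty) — no strong Jahn–Teller driving force.
[Co(CN)6]^4-: Ligand charges: each cyanide is −1. With an overall charge of −4 the cobalt centre must be in the +2 oxidation state. Group 9 minus oxidation state 2 gives a d⁷ configuration. Cyanide is a strong-field ligand (high in the spectrochemical series) for a first-row metal, so the complex is low-spin. The t₂g⁶e_g¹ (low-spin) configuration has an unevenly filled e_g set; the Jahn–Teller theorem predicts a tetragonal distortion (typically axial elongation) to lift the degeneracy.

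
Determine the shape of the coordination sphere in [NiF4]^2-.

tetrahedral

Ligand charges: each fluoride is −1. With an overall charge of −2 the nickel centre must be in the +2 oxidation state.
Ni sits in group 10, so the d-electron count is 10 − 2 = 8.
Coordination number: 4.
Fluoride is a weak-field ligand.
With weak-field ligands the CFSE gain from square planar is small, so a 3d d⁸ ion takes the sterically preferred tetrahedral geometry.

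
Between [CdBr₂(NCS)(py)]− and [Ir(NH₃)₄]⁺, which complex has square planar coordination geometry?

For [CdBr₂(NCS)(py)]−: Summing ligand charges against the −1 overall charge gives an oxidation state of +2 for cadmium. Group 12 minus oxidation state 2 gives a d¹⁰ configuration. A d¹⁰ ion has no crystal-field stabilisation preference between square planar and tetrahedral, so four ligands adopt the sterically favoured tetrahedral geometry. → tetrahedral.
For [Ir(NH₃)₄]⁺: Ligand charges: ammonia is neutral. With an overall charge of +1 the iridium centre must be in the +1 oxidation state. Ir sits in group 9, so the d-electron count is 9 − 1 = 8. A 5d d⁸ ion has a large crystal-field splitting; square planar leaves the high-energy d_{x²−y²} orbital empty and maximises CFSE. → square planar.

[Ir(NH₃)₄]⁺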